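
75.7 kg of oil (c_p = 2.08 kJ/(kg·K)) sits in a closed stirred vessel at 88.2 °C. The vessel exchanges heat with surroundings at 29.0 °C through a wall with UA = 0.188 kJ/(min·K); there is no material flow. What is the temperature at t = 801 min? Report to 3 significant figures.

51.7 °C

Unsteady energy balance on the tank contents: M c_p dT/dt = −UA(T − T_amb).
dT/dt = (T_ss − T)/τ with T_ss = T_amb = 29.000 °C, τ = M c_p/UA = 75.7·2.08/0.188 = 837.53 min.
T approaches T_ss exponentially: T(t) = T_ss + (T₀ − T_ss) e^(−t/τ).
T(801) = 29.000 + (59.200)·0.38428 = 51.749 °C.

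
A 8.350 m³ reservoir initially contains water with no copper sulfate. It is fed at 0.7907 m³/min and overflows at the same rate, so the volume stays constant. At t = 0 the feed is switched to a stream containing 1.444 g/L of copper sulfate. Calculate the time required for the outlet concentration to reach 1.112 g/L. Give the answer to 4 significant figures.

Unsteady species balance (constant V, well mixed): V dC/dt = Q(C_in − C), so τ = V/Q = 10.5603 min.
C(t) = C_in + (C₀ − C_in) e^(−t/τ). Set C = 1.112 and solve for t:
e^(−t/τ) = (C − C_in)/(C₀ − C_in) = (1.112 − 1.444)/(0 − 1.444) = 0.229917
t = −τ ln(…) = 10.5603 × 1.47004 = 15.5240 min.

15.52 min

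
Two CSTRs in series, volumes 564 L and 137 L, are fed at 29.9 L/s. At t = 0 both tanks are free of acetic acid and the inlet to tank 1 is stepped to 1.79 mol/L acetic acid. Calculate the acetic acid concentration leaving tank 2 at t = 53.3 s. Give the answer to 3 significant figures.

1.65 mol/L

Each tank obeys Vᵢ dCᵢ/dt = Q(Cᵢ₋₁ − Cᵢ), so τᵢ = Vᵢ/Q.
τ₁ = 564/29.9 = 18.863 s; τ₂ = 137/29.9 = 4.5819 s.
Tank 1: C₁ = C_in(1 − e^(−t/τ₁)). Tank 2 (τ₁ ≠ τ₂): C₂ = C_in[1 − (τ₁ e^(−t/τ₁) − τ₂ e^(−t/τ₂))/(τ₁ − τ₂)].
At t = 53.3: e^(−t/τ₁) = 0.059270, e^(−t/τ₂) = 8.8718e-06.
C₂ = 1.79·[1 − (18.863·0.059270 − 4.5819·8.8718e-06)/(14.281)] = 1.79·0.92172 = 1.6499 mol/L.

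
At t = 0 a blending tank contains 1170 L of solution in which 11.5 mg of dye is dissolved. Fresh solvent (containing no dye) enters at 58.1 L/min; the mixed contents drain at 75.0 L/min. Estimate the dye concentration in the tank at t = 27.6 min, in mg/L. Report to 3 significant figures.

0.00171 mg/L

Total volume: dV/dt = Q_in − Q_out = -16.900 L/min, so V(t) = 1170 − 16.900 t and V(27.6) = 703.56 L.
Solute balance: dm/dt = 0 − Q_out C = −Q_out m/V(t).
Separate: dm/m = −Q_out dt/V(t) ⇒ ln(m/m₀) = −(Q_out/(Q_in−Q_out)) ln(V/V₀).
m = m₀ (V₀/V)^(Q_out/(Q_in−Q_out)) = 11.5 × (1170/703.56)^(-4.4379) = 1.2035 mg.
C = m/V = 1.2035/703.56 = 0.0017106 mg/L.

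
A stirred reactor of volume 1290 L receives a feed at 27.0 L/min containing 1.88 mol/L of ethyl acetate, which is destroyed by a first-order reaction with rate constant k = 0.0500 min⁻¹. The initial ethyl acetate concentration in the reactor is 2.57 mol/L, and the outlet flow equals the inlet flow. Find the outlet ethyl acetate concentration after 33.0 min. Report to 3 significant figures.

Accumulation = in − out − consumed: V dC/dt = Q C_in − Q C − k V C.
dC/dt = (Q/V) C_in − (Q/V + k) C; effective rate a = Q/V + k = 0.020930 + 0.0500 = 0.070930 min⁻¹.
C_ss = Q C_in/(Q + kV) = 0.55475 mol/L; C(t) = C_ss + (C₀ − C_ss) e^(−a t).
C(33.0) = 0.55475 + (2.0152)·e^(−0.070930·33.0) = 0.55475 + (2.0152)·0.096260 = 0.74874 mol/L.

0.749 mol/L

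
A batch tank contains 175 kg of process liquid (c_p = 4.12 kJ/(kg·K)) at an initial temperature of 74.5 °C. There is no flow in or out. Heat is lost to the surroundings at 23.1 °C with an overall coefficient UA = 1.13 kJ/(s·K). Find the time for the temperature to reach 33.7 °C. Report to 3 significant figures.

M c_p dT/dt = −UA(T − T_amb).
τ = M c_p/UA = 638.05 s; T_ss = T_amb = 23.100 °C.
T(t) = T_ss + (T₀ − T_ss)e^(−t/τ); set T = 33.7:
t = −τ ln[(T − T_ss)/(T₀ − T_ss)] = −638.05 · ln(0.20623) = 1007.3 s.

1010 s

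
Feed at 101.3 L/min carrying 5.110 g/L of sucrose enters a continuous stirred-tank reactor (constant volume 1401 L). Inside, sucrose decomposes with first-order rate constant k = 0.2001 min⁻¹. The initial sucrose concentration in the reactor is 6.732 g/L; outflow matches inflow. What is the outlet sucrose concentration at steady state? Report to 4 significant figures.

Accumulation = in − out − consumed: V dC/dt = Q C_in − Q C − k V C.
Steady state (dC/dt = 0): C_ss = Q C_in/(Q + kV) = C_in/(1 + kV/Q).
C_ss = 101.3·5.110/(101.3 + 0.2001·1401) = 517.643/381.640 = 1.35636 g/L.

1.356 g/L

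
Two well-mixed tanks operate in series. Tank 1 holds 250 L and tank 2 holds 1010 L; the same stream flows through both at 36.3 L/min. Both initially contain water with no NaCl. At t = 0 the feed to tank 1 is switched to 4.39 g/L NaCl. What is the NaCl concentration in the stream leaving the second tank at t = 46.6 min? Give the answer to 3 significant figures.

Each tank obeys Vᵢ dCᵢ/dt = Q(Cᵢ₋₁ − Cᵢ), so τᵢ = Vᵢ/Q.
τ₁ = 250/36.3 = 6.8871 min; τ₂ = 1010/36.3 = 27.824 min.
Solving the cascade with C₁(0)=C₂(0)=0 gives C₂(t) = C_in[1 − (τ₁ e^(−t/τ₁) − τ₂ e^(−t/τ₂))/(τ₁ − τ₂)].
At t = 46.6: e^(−t/τ₁) = 0.0011519, e^(−t/τ₂) = 0.18734.
C₂ = 4.39·[1 − (6.8871·0.0011519 − 27.824·0.18734)/(-20.937)] = 4.39·0.75141 = 3.2987 g/L.

3.30 g/L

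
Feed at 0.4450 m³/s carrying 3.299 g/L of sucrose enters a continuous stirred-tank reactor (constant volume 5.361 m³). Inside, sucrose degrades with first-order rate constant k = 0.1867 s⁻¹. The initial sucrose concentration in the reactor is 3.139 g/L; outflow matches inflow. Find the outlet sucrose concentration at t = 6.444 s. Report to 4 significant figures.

1.389 g/L

Species balance: V dC/dt = Q C_in − Q C − k V C.
This is linear with rate a = Q/V + k = 0.269707 s⁻¹.
C_ss = Q C_in/(Q + kV) = 1.01532 g/L; C(t) = C_ss + (C₀ − C_ss) e^(−a t).
C(6.444) = 1.01532 + (2.12368)·e^(−0.269707·6.444) = 1.01532 + (2.12368)·0.175873 = 1.38882 g/L.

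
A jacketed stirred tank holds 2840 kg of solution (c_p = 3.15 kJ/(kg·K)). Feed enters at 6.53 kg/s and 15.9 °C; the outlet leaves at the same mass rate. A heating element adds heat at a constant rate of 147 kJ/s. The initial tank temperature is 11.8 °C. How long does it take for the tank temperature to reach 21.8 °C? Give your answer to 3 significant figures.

Unsteady energy balance on the tank contents: M c_p dT/dt = ṁ c_p (T_in − T) + 147.
τ = M/ṁ = 434.92 s; T_ss = T_in + Q̇/(ṁ c_p) = 23.047 °C.
T(t) = T_ss + (T₀ − T_ss) e^(−t/τ). Set T = 21.8:
e^(−t/τ) = (21.8 − 23.047)/(11.8 − 23.047) = 0.11083
t = −434.92 · ln(0.11083) = 956.69 s.

957 s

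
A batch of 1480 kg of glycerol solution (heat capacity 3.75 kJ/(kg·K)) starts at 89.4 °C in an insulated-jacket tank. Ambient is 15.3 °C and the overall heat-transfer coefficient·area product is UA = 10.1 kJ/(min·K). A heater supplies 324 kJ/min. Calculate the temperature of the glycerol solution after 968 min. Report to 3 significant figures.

M c_p dT/dt = −UA(T − T_amb) + Q̇.
dT/dt = (T_ss − T)/τ with T_ss = T_amb + Q̇/UA = 15.3 + 324/10.1 = 47.379 °C, τ = M c_p/UA = 1480·3.75/10.1 = 549.50 min.
T approaches T_ss exponentially: T(t) = T_ss + (T₀ − T_ss) e^(−t/τ).
T(968) = 47.379 + (42.021)·0.17177 = 54.597 °C.

54.6 °C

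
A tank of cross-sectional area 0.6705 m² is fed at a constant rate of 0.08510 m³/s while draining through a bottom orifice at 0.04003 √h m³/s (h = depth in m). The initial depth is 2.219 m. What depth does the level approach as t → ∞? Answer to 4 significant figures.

A dh/dt = Q_in − 0.04003 √h. Steady state requires inflow = outflow:
Q_in = 0.04003 √h_ss ⇒ √h_ss = 0.08510/0.04003 = 2.12591.
h_ss = 2.12591² = 4.51947 m. (Since h₀ = 2.219 m < h_ss, the level will rise toward this value.)

4.519 m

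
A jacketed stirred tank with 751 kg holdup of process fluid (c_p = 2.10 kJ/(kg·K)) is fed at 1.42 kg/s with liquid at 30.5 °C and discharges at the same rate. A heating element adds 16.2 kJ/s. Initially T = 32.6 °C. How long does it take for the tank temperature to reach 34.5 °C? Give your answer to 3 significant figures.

Energy balance: M c_p dT/dt = ṁ c_p (T_in − T) + 16.2.
τ = M/ṁ = 528.87 s; T_ss = T_in + Q̇/(ṁ c_p) = 35.933 °C.
T(t) = T_ss + (T₀ − T_ss) e^(−t/τ). Set T = 34.5:
e^(−t/τ) = (34.5 − 35.933)/(32.6 − 35.933) = 0.42987
t = −528.87 · ln(0.42987) = 446.51 s.

447 s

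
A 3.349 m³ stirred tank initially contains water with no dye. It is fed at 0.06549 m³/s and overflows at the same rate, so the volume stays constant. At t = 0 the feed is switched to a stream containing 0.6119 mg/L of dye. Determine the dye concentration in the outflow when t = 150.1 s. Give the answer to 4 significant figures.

0.5794 mg/L

Unsteady species balance (constant V, well mixed): V dC/dt = Q(C_in − C).
Rewrite as dC/dt + C/τ = C_in/τ, τ = V/Q = 51.1376 s.
Solution: C(t) = C_in + (C₀ − C_in) e^(−t/τ).
C(150.1) = 0.6119 + (0 − 0.6119)·e^(−150.1/51.1376) = 0.6119 + (-0.611900)·0.0531191 = 0.579396 mg/L.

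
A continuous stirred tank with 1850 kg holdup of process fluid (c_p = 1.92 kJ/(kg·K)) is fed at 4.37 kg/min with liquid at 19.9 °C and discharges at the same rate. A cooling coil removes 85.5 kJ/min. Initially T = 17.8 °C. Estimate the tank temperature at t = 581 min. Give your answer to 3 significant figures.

11.8 °C

M c_p dT/dt = ṁ c_p (T_in − T) − Q̇.
τ = M/ṁ = 423.34 min; T_ss = T_in − Q̇/(ṁ c_p) = 19.9 − 85.5/(4.37·1.92) = 9.7098 °C.
Integrating: T(t) = T_ss + (T₀ − T_ss) e^(−t/τ).
T(581) = 9.7098 + (8.0902)·e^(−581/423.34) = 9.7098 + (8.0902)·0.25349 = 11.761 °C.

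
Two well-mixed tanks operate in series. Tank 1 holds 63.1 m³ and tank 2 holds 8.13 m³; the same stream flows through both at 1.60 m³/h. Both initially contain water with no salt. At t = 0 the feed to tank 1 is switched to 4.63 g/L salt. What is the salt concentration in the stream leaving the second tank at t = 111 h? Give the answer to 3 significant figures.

Each tank obeys Vᵢ dCᵢ/dt = Q(Cᵢ₋₁ − Cᵢ), so τᵢ = Vᵢ/Q.
τ₁ = 63.1/1.60 = 39.438 h; τ₂ = 8.13/1.60 = 5.0812 h.
Solving the cascade with C₁(0)=C₂(0)=0 gives C₂(t) = C_in[1 − (τ₁ e^(−t/τ₁) − τ₂ e^(−t/τ₂))/(τ₁ − τ₂)].
At t = 111: e^(−t/τ₁) = 0.059930, e^(−t/τ₂) = 3.2571e-10.
C₂ = 4.63·[1 − (39.438·0.059930 − 5.0812·3.2571e-10)/(34.356)] = 4.63·0.93121 = 4.3115 g/L.

4.31 g/L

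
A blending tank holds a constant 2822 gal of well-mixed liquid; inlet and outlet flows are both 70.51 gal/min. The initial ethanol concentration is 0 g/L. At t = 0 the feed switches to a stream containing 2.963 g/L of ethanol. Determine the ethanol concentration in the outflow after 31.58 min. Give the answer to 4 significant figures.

1.617 g/L

Species balance on the tank: V dC/dt = Q(C_in − C).
Time constant τ = V/Q = 2822/70.51 = 40.0227 min.
Integrating: C(t) = C_in + (C₀ − C_in) e^(−t/τ).
C(31.58) = 2.963 + (0 − 2.963)·e^(−31.58/40.0227) = 2.963 + (-2.96300)·0.454275 = 1.61698 g/L.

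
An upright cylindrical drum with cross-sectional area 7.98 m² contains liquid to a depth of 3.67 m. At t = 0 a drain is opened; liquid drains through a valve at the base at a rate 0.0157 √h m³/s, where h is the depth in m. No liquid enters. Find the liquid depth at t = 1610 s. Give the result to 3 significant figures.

With no inflow, A dh/dt = −0.0157 √h.
∫ h^(−1/2) dh = −(0.0157/A) ∫ dt, giving 2√h = 2√h₀ − (0.0157/A) t.
√h = √3.67 − 0.0157·1610/(2·7.98) = 1.9157 − 1.5838 = 0.33195.
h = 0.33195² = 0.11019 m.

0.110 m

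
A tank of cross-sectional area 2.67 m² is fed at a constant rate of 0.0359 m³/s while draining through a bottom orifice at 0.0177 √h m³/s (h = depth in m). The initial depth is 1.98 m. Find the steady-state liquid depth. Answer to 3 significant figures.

A dh/dt = Q_in − 0.0177 √h. Steady state requires inflow = outflow:
Q_in = 0.0177 √h_ss ⇒ √h_ss = 0.0359/0.0177 = 2.0282.
h_ss = 2.0282² = 4.1138 m. (Since h₀ = 1.98 m < h_ss, the level will rise toward this value.)

4.11 m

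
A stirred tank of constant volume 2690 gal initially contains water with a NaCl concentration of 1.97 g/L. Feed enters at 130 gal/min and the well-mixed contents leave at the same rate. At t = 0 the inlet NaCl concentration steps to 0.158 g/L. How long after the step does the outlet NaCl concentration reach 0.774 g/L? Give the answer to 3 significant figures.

22.3 min

Transient balance on the dissolved component: V dC/dt = Q(C_in − C), so τ = V/Q = 20.692 min.
C(t) = C_in + (C₀ − C_in) e^(−t/τ). Set C = 0.774 and solve for t:
e^(−t/τ) = (C − C_in)/(C₀ − C_in) = (0.774 − 0.158)/(1.97 − 0.158) = 0.33996
t = −τ ln(…) = 20.692 × 1.0789 = 22.326 min.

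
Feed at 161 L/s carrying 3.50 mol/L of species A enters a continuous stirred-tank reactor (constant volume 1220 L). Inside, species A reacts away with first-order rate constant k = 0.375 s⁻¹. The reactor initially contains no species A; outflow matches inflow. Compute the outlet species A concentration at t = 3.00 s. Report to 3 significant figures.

Species balance: V dC/dt = Q C_in − Q C − k V C.
dC/dt = (Q/V) C_in − (Q/V + k) C; effective rate a = Q/V + k = 0.13197 + 0.375 = 0.50697 s⁻¹.
C_ss = Q C_in/(Q + kV) = 0.91108 mol/L; C(t) = C_ss + (C₀ − C_ss) e^(−a t).
C(3.00) = 0.91108 + (-0.91108)·e^(−0.50697·3.00) = 0.91108 + (-0.91108)·0.21851 = 0.71199 mol/L.

0.712 mol/L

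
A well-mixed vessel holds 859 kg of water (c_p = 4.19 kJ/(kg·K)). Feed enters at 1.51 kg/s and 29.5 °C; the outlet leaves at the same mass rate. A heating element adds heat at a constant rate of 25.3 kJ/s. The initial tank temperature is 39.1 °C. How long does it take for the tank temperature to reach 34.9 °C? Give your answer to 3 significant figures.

788 s

Unsteady energy balance on the tank contents: M c_p dT/dt = ṁ c_p (T_in − T) + 25.3.
τ = M/ṁ = 568.87 s; T_ss = T_in + Q̇/(ṁ c_p) = 33.499 °C.
T(t) = T_ss + (T₀ − T_ss) e^(−t/τ). Set T = 34.9:
e^(−t/τ) = (34.9 − 33.499)/(39.1 − 33.499) = 0.25016
t = −568.87 · ln(0.25016) = 788.26 s.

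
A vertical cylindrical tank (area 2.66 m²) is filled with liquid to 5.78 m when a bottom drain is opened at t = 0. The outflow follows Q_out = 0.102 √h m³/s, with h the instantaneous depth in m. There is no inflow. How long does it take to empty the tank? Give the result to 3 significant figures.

A dh/dt = −Q_out = −0.102 √h.
This is separable: 2 d(√h)/dt = −0.102/A, so √h = √h₀ − (0.102/(2A)) t.
Set h = 0: 2√h₀ = (0.102/A) t_empty ⇒ t_empty = 2A√h₀/0.102.
t_empty = 2·2.66·√5.78/0.102 = 5.3200·2.4042/0.102 = 125.39 s.

125 s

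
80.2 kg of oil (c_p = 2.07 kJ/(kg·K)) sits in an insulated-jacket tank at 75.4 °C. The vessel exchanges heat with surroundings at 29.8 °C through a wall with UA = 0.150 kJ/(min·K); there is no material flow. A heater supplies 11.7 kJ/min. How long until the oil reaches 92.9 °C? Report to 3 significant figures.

860 min

Lumped-capacitance energy balance: M c_p dT/dt = UA(T_amb − T) + Q̇.
τ = M c_p/UA = 1106.8 min; T_ss = T_amb + Q̇/UA = 29.8 + 11.7/0.150 = 107.80 °C.
T(t) = T_ss + (T₀ − T_ss)e^(−t/τ); set T = 92.9:
t = −τ ln[(T − T_ss)/(T₀ − T_ss)] = −1106.8 · ln(0.45988) = 859.73 min.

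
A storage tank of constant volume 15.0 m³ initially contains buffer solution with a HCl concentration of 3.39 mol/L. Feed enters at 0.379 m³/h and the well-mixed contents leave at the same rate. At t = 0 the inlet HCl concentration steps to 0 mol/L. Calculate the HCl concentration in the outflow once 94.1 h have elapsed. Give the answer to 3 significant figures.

Mass balance on the solute (V constant): V dC/dt = Q(C_in − C).
Time constant τ = V/Q = 15.0/0.379 = 39.578 h.
Integrating: C(t) = C_in + (C₀ − C_in) e^(−t/τ).
C(94.1) = 0 + (3.39 − 0)·e^(−94.1/39.578) = 0 + (3.3900)·0.092774 = 0.31450 mol/L.

0.315 mol/L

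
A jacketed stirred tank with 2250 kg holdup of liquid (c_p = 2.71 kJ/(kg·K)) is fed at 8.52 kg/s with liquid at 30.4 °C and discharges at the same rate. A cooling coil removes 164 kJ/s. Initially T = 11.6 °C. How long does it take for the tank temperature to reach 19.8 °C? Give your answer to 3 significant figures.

319 s

First-law balance (no shaft work): M c_p dT/dt = ṁ c_p (T_in − T) − 164.
τ = M/ṁ = 264.08 s; T_ss = T_in − Q̇/(ṁ c_p) = 23.297 °C.
T(t) = T_ss + (T₀ − T_ss) e^(−t/τ). Set T = 19.8:
e^(−t/τ) = (19.8 − 23.297)/(11.6 − 23.297) = 0.29897
t = −264.08 · ln(0.29897) = 318.86 s.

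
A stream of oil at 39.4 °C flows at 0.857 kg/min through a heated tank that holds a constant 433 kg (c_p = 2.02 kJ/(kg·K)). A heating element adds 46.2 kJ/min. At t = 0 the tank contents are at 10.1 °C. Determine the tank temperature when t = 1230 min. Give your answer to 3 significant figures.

61.2 °C

Energy balance: M c_p dT/dt = ṁ c_p (T_in − T) + 46.2.
τ = M/ṁ = 505.25 min; T_ss = T_in + Q̇/(ṁ c_p) = 39.4 + 46.2/(0.857·2.02) = 66.088 °C.
This is linear first-order; T(t) = T_ss + (T₀ − T_ss) e^(−t/τ).
T(1230) = 66.088 + (-55.988)·e^(−1230/505.25) = 66.088 + (-55.988)·0.087647 = 61.180 °C.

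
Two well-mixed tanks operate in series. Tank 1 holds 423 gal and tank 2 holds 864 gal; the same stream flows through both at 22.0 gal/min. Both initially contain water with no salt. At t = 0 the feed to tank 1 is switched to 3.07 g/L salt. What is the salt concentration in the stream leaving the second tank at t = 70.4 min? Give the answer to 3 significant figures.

Each tank obeys Vᵢ dCᵢ/dt = Q(Cᵢ₋₁ − Cᵢ), so τᵢ = Vᵢ/Q.
τ₁ = 423/22.0 = 19.227 min; τ₂ = 864/22.0 = 39.273 min.
Solving the cascade with C₁(0)=C₂(0)=0 gives C₂(t) = C_in[1 − (τ₁ e^(−t/τ₁) − τ₂ e^(−t/τ₂))/(τ₁ − τ₂)].
At t = 70.4: e^(−t/τ₁) = 0.025695, e^(−t/τ₂) = 0.16653.
C₂ = 3.07·[1 − (19.227·0.025695 − 39.273·0.16653)/(-20.045)] = 3.07·0.69839 = 2.1440 g/L.

2.14 g/L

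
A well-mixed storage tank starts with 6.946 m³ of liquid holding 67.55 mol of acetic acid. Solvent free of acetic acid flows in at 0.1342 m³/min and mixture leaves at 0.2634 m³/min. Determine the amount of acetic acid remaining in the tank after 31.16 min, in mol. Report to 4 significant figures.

11.55 mol

Let m(t) be the amount of acetic acid. Volume: V(t) = V₀ + (Q_in − Q_out) t = 6.946 − 0.129200 t; V(31.16) = 2.92013 m³.
No acetic acid enters, so dm/dt = −Q_out · (m/V).
dm/m = −Q_out dt/(V₀ − 0.129200 t); integrating gives ln(m/m₀) = −(Q_out/(Q_in−Q_out)) ln(V/V₀).
m = m₀ (V₀/V)^(Q_out/(Q_in−Q_out)) = 67.55 × (6.946/2.92013)^(-2.03870) = 11.5450 mol.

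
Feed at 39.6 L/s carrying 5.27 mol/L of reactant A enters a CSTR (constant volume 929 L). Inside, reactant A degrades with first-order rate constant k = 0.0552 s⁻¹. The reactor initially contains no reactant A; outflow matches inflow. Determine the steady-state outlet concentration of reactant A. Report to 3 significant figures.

Accumulation = in − out − consumed: V dC/dt = Q C_in − Q C − k V C.
At steady state: 0 = Q C_in − (Q + kV) C_ss, so C_ss = Q C_in/(Q + kV).
C_ss = 39.6·5.27/(39.6 + 0.0552·929) = 208.69/90.881 = 2.2963 mol/L.

2.30 mol/L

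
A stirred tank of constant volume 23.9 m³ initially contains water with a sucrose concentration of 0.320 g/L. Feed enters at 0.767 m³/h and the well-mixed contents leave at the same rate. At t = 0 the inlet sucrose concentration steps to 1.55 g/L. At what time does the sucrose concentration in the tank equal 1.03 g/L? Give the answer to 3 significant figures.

Species balance: V dC/dt = Q(C_in − C) ⇒ τ = V/Q = 31.160 h.
C(t) = C_in + (C₀ − C_in) e^(−t/τ). Set C = 1.03 and solve for t:
e^(−t/τ) = (C − C_in)/(C₀ − C_in) = (1.03 − 1.55)/(0.320 − 1.55) = 0.42276
t = −τ ln(…) = 31.160 × 0.86094 = 26.827 h.

26.8 h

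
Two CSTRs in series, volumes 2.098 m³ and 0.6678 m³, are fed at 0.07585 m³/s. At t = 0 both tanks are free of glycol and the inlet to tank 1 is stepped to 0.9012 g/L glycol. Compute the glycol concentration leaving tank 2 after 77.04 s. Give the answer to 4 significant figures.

0.8197 g/L

Time constants: τᵢ = Vᵢ/Q for each well-mixed tank.
τ₁ = 2.098/0.07585 = 27.6599 s; τ₂ = 0.6678/0.07585 = 8.80422 s.
Tank 1: C₁ = C_in(1 − e^(−t/τ₁)). Tank 2 (τ₁ ≠ τ₂): C₂ = C_in[1 − (τ₁ e^(−t/τ₁) − τ₂ e^(−t/τ₂))/(τ₁ − τ₂)].
At t = 77.04: e^(−t/τ₁) = 0.0617128, e^(−t/τ₂) = 0.000158406.
C₂ = 0.9012·[1 − (27.6599·0.0617128 − 8.80422·0.000158406)/(18.8556)] = 0.9012·0.909546 = 0.819683 g/L.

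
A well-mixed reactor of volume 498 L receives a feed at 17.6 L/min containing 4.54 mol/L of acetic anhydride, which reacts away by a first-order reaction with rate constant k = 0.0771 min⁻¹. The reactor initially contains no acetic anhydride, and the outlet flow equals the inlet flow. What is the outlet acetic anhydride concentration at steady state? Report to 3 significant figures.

V dC/dt = Q(C_in − C) − k V C.
Steady state (dC/dt = 0): C_ss = Q C_in/(Q + kV) = C_in/(1 + kV/Q).
C_ss = 17.6·4.54/(17.6 + 0.0771·498) = 79.904/55.996 = 1.4270 mol/L.

1.43 mol/L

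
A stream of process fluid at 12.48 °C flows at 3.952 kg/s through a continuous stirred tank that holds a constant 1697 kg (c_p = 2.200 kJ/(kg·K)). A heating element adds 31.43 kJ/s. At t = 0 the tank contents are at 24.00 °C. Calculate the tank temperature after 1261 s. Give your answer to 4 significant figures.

16.51 °C

Energy balance: M c_p dT/dt = ṁ c_p (T_in − T) + 31.43.
Rearrange: dT/dt = (T_ss − T)/τ with τ = M/ṁ = 429.403 s and T_ss = T_in + Q̇/(ṁ c_p) = 16.0950 °C.
This is linear first-order; T(t) = T_ss + (T₀ − T_ss) e^(−t/τ).
T(1261) = 16.0950 + (7.90503)·e^(−1261/429.403) = 16.0950 + (7.90503)·0.0530438 = 16.5143 °C.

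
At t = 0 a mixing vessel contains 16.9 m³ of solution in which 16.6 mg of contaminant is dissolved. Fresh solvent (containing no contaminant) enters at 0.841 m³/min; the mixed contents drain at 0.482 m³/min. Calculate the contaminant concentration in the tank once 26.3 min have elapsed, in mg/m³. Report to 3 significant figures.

Total volume: dV/dt = Q_in − Q_out = 0.35900 m³/min, so V(t) = 16.9 + 0.35900 t and V(26.3) = 26.342 m³.
No contaminant enters, so dm/dt = −Q_out · (m/V).
dm/m = −Q_out dt/(V₀ + 0.35900 t); integrating gives ln(m/m₀) = −(Q_out/(Q_in−Q_out)) ln(V/V₀).
m = m₀ (V₀/V)^(Q_out/(Q_in−Q_out)) = 16.6 × (16.9/26.342)^(1.3426) = 9.1476 mg.
C = m/V = 9.1476/26.342 = 0.34727 mg/m³.

0.347 mg/m³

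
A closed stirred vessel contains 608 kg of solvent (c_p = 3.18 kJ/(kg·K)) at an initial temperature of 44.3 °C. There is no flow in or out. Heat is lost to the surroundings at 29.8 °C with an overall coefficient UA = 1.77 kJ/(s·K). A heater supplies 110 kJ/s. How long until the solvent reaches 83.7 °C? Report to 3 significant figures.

1920 s

Lumped-capacitance energy balance: M c_p dT/dt = UA(T_amb − T) + Q̇.
τ = M c_p/UA = 1092.3 s; T_ss = T_amb + Q̇/UA = 29.8 + 110/1.77 = 91.947 °C.
T(t) = T_ss + (T₀ − T_ss)e^(−t/τ); set T = 83.7:
t = −τ ln[(T − T_ss)/(T₀ − T_ss)] = −1092.3 · ln(0.17308) = 1915.9 s.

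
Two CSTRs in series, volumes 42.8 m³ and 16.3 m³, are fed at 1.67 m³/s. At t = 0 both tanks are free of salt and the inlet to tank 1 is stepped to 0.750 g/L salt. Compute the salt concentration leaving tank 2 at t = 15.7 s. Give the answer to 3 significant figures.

0.186 g/L

Species balance on tank i: dCᵢ/dt = (Cᵢ₋₁ − Cᵢ)/τᵢ with τᵢ = Vᵢ/Q.
τ₁ = 42.8/1.67 = 25.629 s; τ₂ = 16.3/1.67 = 9.7605 s.
Tank 1: C₁ = C_in(1 − e^(−t/τ₁)). Tank 2 (τ₁ ≠ τ₂): C₂ = C_in[1 − (τ₁ e^(−t/τ₁) − τ₂ e^(−t/τ₂))/(τ₁ − τ₂)].
At t = 15.7: e^(−t/τ₁) = 0.54194, e^(−t/τ₂) = 0.20018.
C₂ = 0.750·[1 − (25.629·0.54194 − 9.7605·0.20018)/(15.868)] = 0.750·0.24784 = 0.18588 g/L.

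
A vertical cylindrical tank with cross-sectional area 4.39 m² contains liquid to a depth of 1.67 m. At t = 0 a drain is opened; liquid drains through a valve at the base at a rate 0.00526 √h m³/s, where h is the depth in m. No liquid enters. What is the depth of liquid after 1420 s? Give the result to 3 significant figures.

0.195 m

Unsteady balance on liquid volume: A dh/dt = −0.00526 √h.
This is separable: 2 d(√h)/dt = −0.00526/A, so √h = √h₀ − (0.00526/(2A)) t.
√h = √1.67 − 0.00526·1420/(2·4.39) = 1.2923 − 0.85071 = 0.44158.
h = 0.44158² = 0.19499 m.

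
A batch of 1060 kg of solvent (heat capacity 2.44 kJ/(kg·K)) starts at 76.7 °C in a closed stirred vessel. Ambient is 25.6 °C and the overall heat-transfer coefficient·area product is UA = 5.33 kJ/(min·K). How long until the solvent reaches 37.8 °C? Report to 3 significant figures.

695 min

M c_p dT/dt = −UA(T − T_amb).
τ = M c_p/UA = 485.25 min; T_ss = T_amb = 25.600 °C.
T(t) = T_ss + (T₀ − T_ss)e^(−t/τ); set T = 37.8:
t = −τ ln[(T − T_ss)/(T₀ − T_ss)] = −485.25 · ln(0.23875) = 695.05 min.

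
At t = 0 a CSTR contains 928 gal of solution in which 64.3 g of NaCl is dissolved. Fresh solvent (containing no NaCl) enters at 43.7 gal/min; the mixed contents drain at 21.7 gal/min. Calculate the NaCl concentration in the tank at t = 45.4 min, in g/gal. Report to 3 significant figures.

0.0162 g/gal

Total volume: dV/dt = Q_in − Q_out = 22.000 gal/min, so V(t) = 928 + 22.000 t and V(45.4) = 1926.8 gal.
Solute balance: dm/dt = 0 − Q_out C = −Q_out m/V(t).
dm/m = −Q_out dt/(V₀ + 22.000 t); integrating gives ln(m/m₀) = −(Q_out/(Q_in−Q_out)) ln(V/V₀).
m = m₀ (V₀/V)^(Q_out/(Q_in−Q_out)) = 64.3 × (928/1926.8)^(0.98636) = 31.279 g.
C = m/V = 31.279/1926.8 = 0.016234 g/gal.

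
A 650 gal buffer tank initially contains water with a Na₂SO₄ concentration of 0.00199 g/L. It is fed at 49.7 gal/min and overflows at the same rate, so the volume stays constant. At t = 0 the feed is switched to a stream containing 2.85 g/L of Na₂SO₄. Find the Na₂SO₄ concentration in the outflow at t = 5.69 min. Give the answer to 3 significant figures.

Transient balance on the dissolved component: V dC/dt = Q(C_in − C).
So dC/dt = (C_in − C)/τ with τ = V/Q = 650/49.7 = 13.078 min.
This is linear first-order; C(t) = C_in + (C₀ − C_in) e^(−t/τ).
C(5.69) = 2.85 + (0.00199 − 2.85)·e^(−5.69/13.078) = 2.85 + (-2.8480)·0.64722 = 1.0067 g/L.

1.01 g/L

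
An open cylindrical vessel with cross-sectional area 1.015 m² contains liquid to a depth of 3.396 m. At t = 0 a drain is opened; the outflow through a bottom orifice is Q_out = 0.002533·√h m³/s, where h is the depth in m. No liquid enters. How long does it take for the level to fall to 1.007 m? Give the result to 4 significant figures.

672.7 s

With no inflow, A dh/dt = −0.002533 √h.
∫ h^(−1/2) dh = −(0.002533/A) ∫ dt, giving 2√h = 2√h₀ − (0.002533/A) t.
t = 2A(√h₀ − √h)/0.002533 = 2·1.015·(√3.396 − √1.007)/0.002533
  = 2.03000 × (1.84282 − 1.00349) / 0.002533 = 672.657 s.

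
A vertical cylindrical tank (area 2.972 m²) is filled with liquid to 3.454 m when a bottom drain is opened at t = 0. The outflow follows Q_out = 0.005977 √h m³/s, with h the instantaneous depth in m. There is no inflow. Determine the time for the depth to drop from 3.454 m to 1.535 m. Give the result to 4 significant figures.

A dh/dt = −Q_out = −0.005977 √h.
∫ h^(−1/2) dh = −(0.005977/A) ∫ dt, giving 2√h = 2√h₀ − (0.005977/A) t.
t = 2A(√h₀ − √h)/0.005977 = 2·2.972·(√3.454 − √1.535)/0.005977
  = 5.94400 × (1.85849 − 1.23895) / 0.005977 = 616.122 s.

616.1 s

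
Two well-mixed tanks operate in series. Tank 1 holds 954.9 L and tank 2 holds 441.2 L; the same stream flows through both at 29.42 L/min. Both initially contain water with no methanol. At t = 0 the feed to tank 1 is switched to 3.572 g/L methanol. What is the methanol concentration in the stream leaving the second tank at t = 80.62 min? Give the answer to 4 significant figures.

3.032 g/L

Each tank obeys Vᵢ dCᵢ/dt = Q(Cᵢ₋₁ − Cᵢ), so τᵢ = Vᵢ/Q.
τ₁ = 954.9/29.42 = 32.4575 min; τ₂ = 441.2/29.42 = 14.9966 min.
Tank 1: C₁ = C_in(1 − e^(−t/τ₁)). Tank 2 (τ₁ ≠ τ₂): C₂ = C_in[1 − (τ₁ e^(−t/τ₁) − τ₂ e^(−t/τ₂))/(τ₁ − τ₂)].
At t = 80.62: e^(−t/τ₁) = 0.0834204, e^(−t/τ₂) = 0.00462682.
C₂ = 3.572·[1 − (32.4575·0.0834204 − 14.9966·0.00462682)/(17.4609)] = 3.572·0.848906 = 3.03229 g/L.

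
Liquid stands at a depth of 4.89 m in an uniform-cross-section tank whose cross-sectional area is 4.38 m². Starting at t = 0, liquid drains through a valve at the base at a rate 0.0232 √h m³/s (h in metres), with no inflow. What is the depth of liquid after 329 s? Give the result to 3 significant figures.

With no inflow, A dh/dt = −0.0232 √h.
This is separable: 2 d(√h)/dt = −0.0232/A, so √h = √h₀ − (0.0232/(2A)) t.
√h = √4.89 − 0.0232·329/(2·4.38) = 2.2113 − 0.87132 = 1.3400.
h = 1.3400² = 1.7956 m.

1.80 m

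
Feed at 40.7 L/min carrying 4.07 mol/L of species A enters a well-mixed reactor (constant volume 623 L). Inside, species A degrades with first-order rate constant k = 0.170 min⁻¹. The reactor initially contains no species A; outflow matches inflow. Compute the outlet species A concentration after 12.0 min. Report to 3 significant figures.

1.06 mol/L

Species balance: V dC/dt = Q C_in − Q C − k V C.
dC/dt = (Q/V) C_in − (Q/V + k) C; effective rate a = Q/V + k = 0.065329 + 0.170 = 0.23533 min⁻¹.
C_ss = Q C_in/(Q + kV) = 1.1299 mol/L; C(t) = C_ss + (C₀ − C_ss) e^(−a t).
C(12.0) = 1.1299 + (-1.1299)·e^(−0.23533·12.0) = 1.1299 + (-1.1299)·0.059371 = 1.0628 mol/L.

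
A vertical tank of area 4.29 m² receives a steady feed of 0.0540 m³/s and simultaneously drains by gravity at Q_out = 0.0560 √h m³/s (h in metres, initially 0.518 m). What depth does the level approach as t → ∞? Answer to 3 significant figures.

Level balance: A dh/dt = 0.0540 − 0.0560 √h. Setting dh/dt = 0:
Q_in = 0.0560 √h_ss ⇒ √h_ss = 0.0540/0.0560 = 0.96429.
h_ss = 0.96429² = 0.92985 m. (Since h₀ = 0.518 m < h_ss, the level will rise toward this value.)

0.930 m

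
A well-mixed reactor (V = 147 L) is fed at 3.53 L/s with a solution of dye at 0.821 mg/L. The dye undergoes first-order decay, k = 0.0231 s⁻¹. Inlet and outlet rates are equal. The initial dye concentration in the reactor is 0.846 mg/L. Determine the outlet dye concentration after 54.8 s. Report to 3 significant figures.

Species balance: V dC/dt = Q C_in − Q C − k V C.
dC/dt = (Q/V) C_in − (Q/V + k) C; effective rate a = Q/V + k = 0.024014 + 0.0231 = 0.047114 s⁻¹.
C_ss = Q C_in/(Q + kV) = 0.41846 mg/L; C(t) = C_ss + (C₀ − C_ss) e^(−a t).
C(54.8) = 0.41846 + (0.42754)·e^(−0.047114·54.8) = 0.41846 + (0.42754)·0.075636 = 0.45080 mg/L.

0.451 mg/L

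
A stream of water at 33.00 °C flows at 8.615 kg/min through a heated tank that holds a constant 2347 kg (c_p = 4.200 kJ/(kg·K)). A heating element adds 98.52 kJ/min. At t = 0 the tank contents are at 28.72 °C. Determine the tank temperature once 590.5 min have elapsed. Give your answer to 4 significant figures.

M c_p dT/dt = ṁ c_p (T_in − T) + Q̇.
τ = M/ṁ = 272.432 min; T_ss = T_in + Q̇/(ṁ c_p) = 33.00 + 98.52/(8.615·4.200) = 35.7228 °C.
Integrating: T(t) = T_ss + (T₀ − T_ss) e^(−t/τ).
T(590.5) = 35.7228 + (-7.00283)·e^(−590.5/272.432) = 35.7228 + (-7.00283)·0.114462 = 34.9213 °C.

34.92 °C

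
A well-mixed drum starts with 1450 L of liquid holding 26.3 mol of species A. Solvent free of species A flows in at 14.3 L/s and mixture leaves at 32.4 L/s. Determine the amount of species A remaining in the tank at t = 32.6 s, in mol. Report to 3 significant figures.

Total volume: dV/dt = Q_in − Q_out = -18.100 L/s, so V(t) = 1450 − 18.100 t and V(32.6) = 859.94 L.
Species balance (pure solvent in): dm/dt = −Q_out · m/V(t).
Separate: dm/m = −Q_out dt/V(t) ⇒ ln(m/m₀) = −(Q_out/(Q_in−Q_out)) ln(V/V₀).
m = m₀ (V₀/V)^(Q_out/(Q_in−Q_out)) = 26.3 × (1450/859.94)^(-1.7901) = 10.323 mol.

10.3 mol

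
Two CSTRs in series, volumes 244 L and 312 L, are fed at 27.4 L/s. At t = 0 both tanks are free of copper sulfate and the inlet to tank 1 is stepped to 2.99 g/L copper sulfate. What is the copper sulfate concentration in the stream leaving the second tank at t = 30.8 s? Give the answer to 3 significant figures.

Each tank obeys Vᵢ dCᵢ/dt = Q(Cᵢ₋₁ − Cᵢ), so τᵢ = Vᵢ/Q.
τ₁ = 244/27.4 = 8.9051 s; τ₂ = 312/27.4 = 11.387 s.
Solving the cascade with C₁(0)=C₂(0)=0 gives C₂(t) = C_in[1 − (τ₁ e^(−t/τ₁) − τ₂ e^(−t/τ₂))/(τ₁ − τ₂)].
At t = 30.8: e^(−t/τ₁) = 0.031471, e^(−t/τ₂) = 0.066879.
C₂ = 2.99·[1 − (8.9051·0.031471 − 11.387·0.066879)/(-2.4818)] = 2.99·0.80607 = 2.4101 g/L.

2.41 g/L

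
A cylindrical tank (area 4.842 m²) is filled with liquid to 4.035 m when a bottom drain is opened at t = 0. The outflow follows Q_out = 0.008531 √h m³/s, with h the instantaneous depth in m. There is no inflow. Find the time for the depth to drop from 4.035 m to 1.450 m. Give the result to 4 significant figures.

913.3 s

With no inflow, A dh/dt = −0.008531 √h.
Separate and integrate: 2(√h − √h₀) = −(0.008531/A) t.
t = 2A(√h₀ − √h)/0.008531 = 2·4.842·(√4.035 − √1.450)/0.008531
  = 9.68400 × (2.00873 − 1.20416) / 0.008531 = 913.313 s.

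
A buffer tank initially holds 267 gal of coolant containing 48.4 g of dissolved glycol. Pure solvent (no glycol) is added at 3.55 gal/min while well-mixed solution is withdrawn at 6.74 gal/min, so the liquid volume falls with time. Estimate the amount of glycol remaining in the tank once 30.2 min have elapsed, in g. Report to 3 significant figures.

Total volume: dV/dt = Q_in − Q_out = -3.1900 gal/min, so V(t) = 267 − 3.1900 t and V(30.2) = 170.66 gal.
Solute balance: dm/dt = 0 − Q_out C = −Q_out m/V(t).
dm/m = −Q_out dt/(V₀ − 3.1900 t); integrating gives ln(m/m₀) = −(Q_out/(Q_in−Q_out)) ln(V/V₀).
m = m₀ (V₀/V)^(Q_out/(Q_in−Q_out)) = 48.4 × (267/170.66)^(-2.1129) = 18.800 g.

18.8 g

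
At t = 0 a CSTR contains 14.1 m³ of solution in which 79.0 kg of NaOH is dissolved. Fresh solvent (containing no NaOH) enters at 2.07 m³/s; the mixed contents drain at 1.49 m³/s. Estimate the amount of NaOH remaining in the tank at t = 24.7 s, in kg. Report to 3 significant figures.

Total volume: dV/dt = Q_in − Q_out = 0.58000 m³/s, so V(t) = 14.1 + 0.58000 t and V(24.7) = 28.426 m³.
Species balance (pure solvent in): dm/dt = −Q_out · m/V(t).
Separate: dm/m = −Q_out dt/V(t) ⇒ ln(m/m₀) = −(Q_out/(Q_in−Q_out)) ln(V/V₀).
m = m₀ (V₀/V)^(Q_out/(Q_in−Q_out)) = 79.0 × (14.1/28.426)^(2.5690) = 13.043 kg.

13.0 kg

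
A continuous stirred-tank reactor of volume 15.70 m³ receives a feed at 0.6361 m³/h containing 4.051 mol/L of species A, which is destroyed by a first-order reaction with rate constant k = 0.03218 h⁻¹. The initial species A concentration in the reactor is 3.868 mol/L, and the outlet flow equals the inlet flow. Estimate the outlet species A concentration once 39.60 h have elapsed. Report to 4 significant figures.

V dC/dt = Q(C_in − C) − k V C.
This is linear with rate a = Q/V + k = 0.0726959 h⁻¹.
C_ss = Q C_in/(Q + kV) = 2.25776 mol/L; C(t) = C_ss + (C₀ − C_ss) e^(−a t).
C(39.60) = 2.25776 + (1.61024)·e^(−0.0726959·39.60) = 2.25776 + (1.61024)·0.0562045 = 2.34826 mol/L.

2.348 mol/L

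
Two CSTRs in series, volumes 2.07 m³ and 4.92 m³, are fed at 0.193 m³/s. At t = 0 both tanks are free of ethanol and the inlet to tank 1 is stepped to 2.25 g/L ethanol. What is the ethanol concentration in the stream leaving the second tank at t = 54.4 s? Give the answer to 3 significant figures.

1.80 g/L

Each tank obeys Vᵢ dCᵢ/dt = Q(Cᵢ₋₁ − Cᵢ), so τᵢ = Vᵢ/Q.
τ₁ = 2.07/0.193 = 10.725 s; τ₂ = 4.92/0.193 = 25.492 s.
Solving the cascade with C₁(0)=C₂(0)=0 gives C₂(t) = C_in[1 − (τ₁ e^(−t/τ₁) − τ₂ e^(−t/τ₂))/(τ₁ − τ₂)].
At t = 54.4: e^(−t/τ₁) = 0.0062694, e^(−t/τ₂) = 0.11836.
C₂ = 2.25·[1 − (10.725·0.0062694 − 25.492·0.11836)/(-14.767)] = 2.25·0.80022 = 1.8005 g/L.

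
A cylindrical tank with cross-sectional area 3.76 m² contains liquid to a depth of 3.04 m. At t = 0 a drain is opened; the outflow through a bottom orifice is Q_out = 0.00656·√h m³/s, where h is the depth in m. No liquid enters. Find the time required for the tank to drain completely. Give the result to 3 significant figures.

2000 s

Accumulation of liquid (constant cross-section A): A dh/dt = −0.00656 √h.
∫ h^(−1/2) dh = −(0.00656/A) ∫ dt, giving 2√h = 2√h₀ − (0.00656/A) t.
Tank is empty when √h = 0: t_empty = 2A√h₀/0.00656.
t_empty = 2·3.76·√3.04/0.00656 = 7.5200·1.7436/0.00656 = 1998.7 s.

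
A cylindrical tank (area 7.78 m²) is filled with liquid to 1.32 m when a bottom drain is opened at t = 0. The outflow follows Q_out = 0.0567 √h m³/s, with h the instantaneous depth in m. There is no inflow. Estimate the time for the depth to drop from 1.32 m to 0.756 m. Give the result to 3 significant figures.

76.7 s

A dh/dt = −Q_out = −0.0567 √h.
∫ h^(−1/2) dh = −(0.0567/A) ∫ dt, giving 2√h = 2√h₀ − (0.0567/A) t.
t = 2A(√h₀ − √h)/0.0567 = 2·7.78·(√1.32 − √0.756)/0.0567
  = 15.560 × (1.1489 − 0.86948) / 0.0567 = 76.683 s.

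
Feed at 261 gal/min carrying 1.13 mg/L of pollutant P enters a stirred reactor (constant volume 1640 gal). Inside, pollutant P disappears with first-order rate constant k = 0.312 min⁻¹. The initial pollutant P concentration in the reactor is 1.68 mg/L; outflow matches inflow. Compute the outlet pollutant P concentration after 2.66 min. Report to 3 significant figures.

Species balance: V dC/dt = Q C_in − Q C − k V C.
This is linear with rate a = Q/V + k = 0.47115 min⁻¹.
C_ss = Q C_in/(Q + kV) = 0.38170 mg/L; C(t) = C_ss + (C₀ − C_ss) e^(−a t).
C(2.66) = 0.38170 + (1.2983)·e^(−0.47115·2.66) = 0.38170 + (1.2983)·0.28558 = 0.75246 mg/L.

0.752 mg/L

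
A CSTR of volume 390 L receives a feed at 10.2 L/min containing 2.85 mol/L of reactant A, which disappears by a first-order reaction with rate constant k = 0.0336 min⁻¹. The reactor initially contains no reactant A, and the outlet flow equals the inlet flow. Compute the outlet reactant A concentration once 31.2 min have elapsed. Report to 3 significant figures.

V dC/dt = Q(C_in − C) − k V C.
This is linear with rate a = Q/V + k = 0.059754 min⁻¹.
C_ss = Q C_in/(Q + kV) = 1.2474 mol/L; C(t) = C_ss + (C₀ − C_ss) e^(−a t).
C(31.2) = 1.2474 + (-1.2474)·e^(−0.059754·31.2) = 1.2474 + (-1.2474)·0.15500 = 1.0541 mol/L.

1.05 mol/L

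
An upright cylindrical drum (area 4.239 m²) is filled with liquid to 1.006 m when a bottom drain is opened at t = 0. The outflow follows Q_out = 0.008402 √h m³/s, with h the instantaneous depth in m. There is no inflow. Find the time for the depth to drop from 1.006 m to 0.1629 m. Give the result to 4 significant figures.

604.8 s

With no inflow, A dh/dt = −0.008402 √h.
This is separable: 2 d(√h)/dt = −0.008402/A, so √h = √h₀ − (0.008402/(2A)) t.
t = 2A(√h₀ − √h)/0.008402 = 2·4.239·(√1.006 − √0.1629)/0.008402
  = 8.47800 × (1.00300 − 0.403609) / 0.008402 = 604.809 s.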